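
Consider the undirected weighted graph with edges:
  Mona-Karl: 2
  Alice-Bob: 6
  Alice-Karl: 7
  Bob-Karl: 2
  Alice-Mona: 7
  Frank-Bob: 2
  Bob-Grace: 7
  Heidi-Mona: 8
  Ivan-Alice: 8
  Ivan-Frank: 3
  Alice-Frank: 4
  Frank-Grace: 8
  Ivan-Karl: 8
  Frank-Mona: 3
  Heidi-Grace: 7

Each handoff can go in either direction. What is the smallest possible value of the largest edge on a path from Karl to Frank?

2

Some routes from Karl to Frank:
Karl → Mona → Frank: max(2, 3) = 3
Karl → Bob → Alice → Frank: max(2, 6, 4) = 6
Karl → Bob → Frank: max(2, 2) = 2
The minimum achievable maximum is 2.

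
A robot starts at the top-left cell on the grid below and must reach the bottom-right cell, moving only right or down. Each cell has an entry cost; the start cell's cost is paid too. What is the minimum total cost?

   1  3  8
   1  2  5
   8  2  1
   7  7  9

16

Path r0c0 → r1c0 → r1c1 → r2c1 → r2c2 → r3c2: 1 + 1 + 2 + 2 + 1 + 9 = 16.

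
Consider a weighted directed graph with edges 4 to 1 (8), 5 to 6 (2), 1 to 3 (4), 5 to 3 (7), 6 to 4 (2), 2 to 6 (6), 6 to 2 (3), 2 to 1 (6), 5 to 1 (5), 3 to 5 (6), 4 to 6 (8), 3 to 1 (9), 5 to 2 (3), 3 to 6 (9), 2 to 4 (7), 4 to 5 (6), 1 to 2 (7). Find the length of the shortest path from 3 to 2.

9

Comparing a few candidate routes:
3 - 5 - 6 - 2: 6 + 2 + 3 = 11
3 - 5 - 2: 6 + 3 = 9
3 - 6 - 2: 9 + 3 = 12
The minimum is 9.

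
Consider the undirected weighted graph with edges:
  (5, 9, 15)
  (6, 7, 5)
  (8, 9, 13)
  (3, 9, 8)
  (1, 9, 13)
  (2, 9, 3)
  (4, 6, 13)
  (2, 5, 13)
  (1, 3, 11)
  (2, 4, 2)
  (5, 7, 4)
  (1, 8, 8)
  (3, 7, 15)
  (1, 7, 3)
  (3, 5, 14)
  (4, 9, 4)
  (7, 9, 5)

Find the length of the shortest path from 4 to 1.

A few of the 4→1 routes:
4 - 9 - 7 - 1: 4 + 5 + 3 = 12
4 - 2 - 9 - 7 - 1: 2 + 3 + 5 + 3 = 13
4 - 9 - 1: 4 + 13 = 17
4 - 2 - 9 - 1: 2 + 3 + 13 = 18
Best route has total 12.

12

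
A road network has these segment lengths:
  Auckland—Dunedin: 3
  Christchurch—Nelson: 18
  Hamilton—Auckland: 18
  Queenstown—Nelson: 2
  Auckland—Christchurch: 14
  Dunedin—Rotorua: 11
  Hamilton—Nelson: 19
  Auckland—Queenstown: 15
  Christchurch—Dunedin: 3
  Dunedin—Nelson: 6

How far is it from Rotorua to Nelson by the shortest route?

17

Checking several routes:
Rotorua → Dunedin → Christchurch → Auckland → Queenstown → Nelson: 11 + 3 + 14 + 15 + 2 = 45
Rotorua → Dunedin → Nelson: 11 + 6 = 17
Rotorua → Dunedin → Christchurch → Nelson: 11 + 3 + 18 = 32
Rotorua → Dunedin → Auckland → Queenstown → Nelson: 11 + 3 + 15 + 2 = 31
Rotorua → Dunedin → Auckland → Hamilton → Nelson: 11 + 3 + 18 + 19 = 51
Rotorua → Dunedin → Auckland → Christchurch → Nelson: 11 + 3 + 14 + 18 = 46
Shortest: 17.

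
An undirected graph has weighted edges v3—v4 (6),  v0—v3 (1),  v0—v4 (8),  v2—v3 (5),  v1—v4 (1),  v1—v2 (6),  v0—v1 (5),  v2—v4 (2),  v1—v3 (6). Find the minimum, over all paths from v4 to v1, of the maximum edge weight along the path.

1

Checking several routes:
v4→v1: max(1) = 1
v4→v3→v1: max(6, 6) = 6
v4→v2→v3→v0→v1: max(2, 5, 1, 5) = 5
v4→v3→v0→v1: max(6, 1, 5) = 6
The minimum achievable maximum is 1.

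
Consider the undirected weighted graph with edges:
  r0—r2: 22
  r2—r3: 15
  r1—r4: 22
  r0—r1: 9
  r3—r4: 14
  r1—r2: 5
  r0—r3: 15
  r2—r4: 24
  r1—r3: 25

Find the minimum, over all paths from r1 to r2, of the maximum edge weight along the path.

Comparing a few candidate routes:
r1→r4→r3→r2: max(22, 14, 15) = 22
r1→r2: max(5) = 5
r1→r4→r3→r0→r2: max(22, 14, 15, 22) = 22
r1→r0→r2: max(9, 22) = 22
r1→r0→r3→r2: max(9, 15, 15) = 15
The minimum achievable maximum is 5.

5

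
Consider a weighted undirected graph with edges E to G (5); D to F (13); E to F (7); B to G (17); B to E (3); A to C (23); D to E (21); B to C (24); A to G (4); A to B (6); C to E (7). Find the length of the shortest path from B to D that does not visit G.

23

Checking several routes:
B → C → E → F → D: 24 + 7 + 7 + 13 = 51
B → E → F → D: 3 + 7 + 13 = 23
B → E → D: 3 + 21 = 24
Best route has total 23.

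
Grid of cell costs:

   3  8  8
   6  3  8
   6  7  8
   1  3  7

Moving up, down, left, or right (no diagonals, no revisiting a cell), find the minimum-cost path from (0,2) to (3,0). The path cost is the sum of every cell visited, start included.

30

Take [0,2] [0,1] [1,1] [2,1] [3,1] [3,0] for a total of 8 + 8 + 3 + 7 + 3 + 1 = 30.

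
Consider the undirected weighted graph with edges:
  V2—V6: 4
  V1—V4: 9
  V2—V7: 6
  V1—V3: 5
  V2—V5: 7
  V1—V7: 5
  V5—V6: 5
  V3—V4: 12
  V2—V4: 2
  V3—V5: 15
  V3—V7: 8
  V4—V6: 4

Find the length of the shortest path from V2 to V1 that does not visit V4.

11

Comparing a few candidate routes:
V2-V7-V3-V1: 6 + 8 + 5 = 19
V2-V5-V3-V1: 7 + 15 + 5 = 27
V2-V7-V1: 6 + 5 = 11
The minimum is 11.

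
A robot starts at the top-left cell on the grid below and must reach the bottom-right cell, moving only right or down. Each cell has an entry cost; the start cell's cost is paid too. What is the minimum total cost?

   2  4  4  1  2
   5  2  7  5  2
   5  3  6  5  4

One optimal route is r0c0 → r0c1 → r0c2 → r0c3 → r0c4 → r1c4 → r2c4.
Its cost is 2 + 4 + 4 + 1 + 2 + 2 + 4 = 19.

19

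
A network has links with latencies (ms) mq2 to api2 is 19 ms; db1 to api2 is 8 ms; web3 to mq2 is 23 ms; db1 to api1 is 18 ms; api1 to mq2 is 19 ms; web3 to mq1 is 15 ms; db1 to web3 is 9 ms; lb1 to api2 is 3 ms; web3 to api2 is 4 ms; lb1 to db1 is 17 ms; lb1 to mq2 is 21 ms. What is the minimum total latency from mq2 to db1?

27

Comparing a few candidate routes:
mq2 -> api1 -> db1: 19 + 18 = 37
mq2 -> web3 -> api2 -> db1: 23 + 4 + 8 = 35
mq2 -> api2 -> db1: 19 + 8 = 27
mq2 -> api2 -> web3 -> db1: 19 + 4 + 9 = 32
mq2 -> lb1 -> api2 -> db1: 21 + 3 + 8 = 32
mq2 -> web3 -> db1: 23 + 9 = 32
The minimum is 27 ms.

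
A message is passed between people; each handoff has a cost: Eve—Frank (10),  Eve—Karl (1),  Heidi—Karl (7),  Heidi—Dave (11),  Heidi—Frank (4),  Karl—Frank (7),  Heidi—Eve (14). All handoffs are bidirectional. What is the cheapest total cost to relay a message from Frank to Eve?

8

Comparing a few candidate routes:
Frank -> Heidi -> Karl -> Eve: 4 + 7 + 1 = 12
Frank -> Karl -> Eve: 7 + 1 = 8
Frank -> Eve: 10
The minimum is 8.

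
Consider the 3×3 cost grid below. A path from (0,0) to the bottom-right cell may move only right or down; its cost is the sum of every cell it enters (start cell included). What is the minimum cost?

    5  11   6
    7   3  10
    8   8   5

28

One optimal route is r0c0→r1c0→r1c1→r2c1→r2c2.
Its cost is 5 + 7 + 3 + 8 + 5 = 28.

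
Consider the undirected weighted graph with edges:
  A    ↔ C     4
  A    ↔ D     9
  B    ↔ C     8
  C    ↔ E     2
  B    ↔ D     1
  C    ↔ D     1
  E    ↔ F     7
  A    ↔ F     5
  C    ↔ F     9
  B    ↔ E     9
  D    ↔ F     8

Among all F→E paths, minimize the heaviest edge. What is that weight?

5

A few of the F→E routes:
F→D→B→C→E: max(8, 1, 8, 2) = 8
F→E: max(7) = 7
F→A→C→D→B→E: max(5, 4, 1, 1, 9) = 9
F→D→C→E: max(8, 1, 2) = 8
F→A→C→E: max(5, 4, 2) = 5
Smallest bottleneck: 5.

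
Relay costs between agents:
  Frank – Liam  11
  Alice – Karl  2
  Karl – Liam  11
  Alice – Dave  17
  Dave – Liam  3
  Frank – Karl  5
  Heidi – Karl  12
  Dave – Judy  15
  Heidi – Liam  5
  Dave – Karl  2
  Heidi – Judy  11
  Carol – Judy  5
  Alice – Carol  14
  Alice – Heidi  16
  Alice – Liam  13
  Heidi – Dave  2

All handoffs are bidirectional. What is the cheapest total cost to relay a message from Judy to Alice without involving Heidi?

Checking several routes:
Judy -> Carol -> Alice: 5 + 14 = 19
Judy -> Dave -> Karl -> Alice: 15 + 2 + 2 = 19
Judy -> Dave -> Liam -> Alice: 15 + 3 + 13 = 31
Shortest: 19.

19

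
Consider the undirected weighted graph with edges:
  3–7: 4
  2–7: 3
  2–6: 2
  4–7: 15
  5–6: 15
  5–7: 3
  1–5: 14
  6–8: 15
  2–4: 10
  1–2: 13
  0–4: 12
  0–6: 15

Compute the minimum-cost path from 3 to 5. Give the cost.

A few of the 3→5 routes:
3 - 7 - 2 - 6 - 5: 4 + 3 + 2 + 15 = 24
3 - 7 - 2 - 1 - 5: 4 + 3 + 13 + 14 = 34
3 - 7 - 5: 4 + 3 = 7
3 - 7 - 4 - 2 - 6 - 5: 4 + 15 + 10 + 2 + 15 = 46
The minimum is 7.

7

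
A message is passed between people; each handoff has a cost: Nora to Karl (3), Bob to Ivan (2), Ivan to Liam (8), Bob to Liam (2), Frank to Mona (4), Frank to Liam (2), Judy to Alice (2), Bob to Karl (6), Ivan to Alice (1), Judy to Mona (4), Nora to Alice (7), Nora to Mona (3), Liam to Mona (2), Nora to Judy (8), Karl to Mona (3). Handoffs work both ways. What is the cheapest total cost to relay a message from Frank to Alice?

7

A few of the Frank→Alice routes:
Frank→Mona→Liam→Bob→Ivan→Alice: 4 + 2 + 2 + 2 + 1 = 11
Frank→Mona→Judy→Alice: 4 + 4 + 2 = 10
Frank→Liam→Mona→Judy→Alice: 2 + 2 + 4 + 2 = 10
Frank→Liam→Ivan→Alice: 2 + 8 + 1 = 11
Frank→Liam→Bob→Ivan→Alice: 2 + 2 + 2 + 1 = 7
The minimum is 7.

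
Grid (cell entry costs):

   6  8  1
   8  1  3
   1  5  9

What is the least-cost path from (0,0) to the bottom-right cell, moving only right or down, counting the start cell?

Best path: (0,0)→(0,1)→(0,2)→(1,2)→(2,2)
Cost: 6 + 8 + 1 + 3 + 9 = 27

27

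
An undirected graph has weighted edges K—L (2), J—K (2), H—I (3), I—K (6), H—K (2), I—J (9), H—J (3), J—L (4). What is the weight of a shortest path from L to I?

7

A few of the L→I routes:
L -> J -> K -> H -> I: 4 + 2 + 2 + 3 = 11
L -> K -> J -> H -> I: 2 + 2 + 3 + 3 = 10
L -> K -> H -> I: 2 + 2 + 3 = 7
L -> K -> I: 2 + 6 = 8
L -> J -> K -> I: 4 + 2 + 6 = 12
L -> J -> H -> I: 4 + 3 + 3 = 10
The minimum is 7.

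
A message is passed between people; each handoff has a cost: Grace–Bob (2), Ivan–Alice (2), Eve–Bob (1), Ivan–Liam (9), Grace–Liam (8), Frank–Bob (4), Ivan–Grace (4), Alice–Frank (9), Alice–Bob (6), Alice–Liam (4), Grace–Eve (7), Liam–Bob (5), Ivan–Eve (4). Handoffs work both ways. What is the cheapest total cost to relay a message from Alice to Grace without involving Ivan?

8

Checking several routes:
Alice-Liam-Grace: 4 + 8 = 12
Alice-Liam-Bob-Grace: 4 + 5 + 2 = 11
Alice-Bob-Eve-Grace: 6 + 1 + 7 = 14
Alice-Bob-Grace: 6 + 2 = 8
Shortest: 8.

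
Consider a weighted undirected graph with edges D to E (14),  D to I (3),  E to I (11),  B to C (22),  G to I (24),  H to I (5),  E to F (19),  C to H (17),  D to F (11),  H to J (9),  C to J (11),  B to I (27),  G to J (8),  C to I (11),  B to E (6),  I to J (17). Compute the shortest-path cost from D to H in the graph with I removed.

59

Candidate routes:
D-F-E-B-C-H: 11 + 19 + 6 + 22 + 17 = 75
D-E-B-C-J-H: 14 + 6 + 22 + 11 + 9 = 62
D-E-B-C-H: 14 + 6 + 22 + 17 = 59
D-F-E-B-C-J-H: 11 + 19 + 6 + 22 + 11 + 9 = 78
The minimum is 59.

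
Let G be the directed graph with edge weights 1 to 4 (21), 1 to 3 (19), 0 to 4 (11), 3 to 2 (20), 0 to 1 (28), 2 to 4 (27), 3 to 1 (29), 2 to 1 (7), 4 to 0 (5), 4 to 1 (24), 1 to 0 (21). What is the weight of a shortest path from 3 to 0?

Candidate routes:
3-2-1-4-0: 20 + 7 + 21 + 5 = 53
3-2-4-0: 20 + 27 + 5 = 52
3-2-4-1-0: 20 + 27 + 24 + 21 = 92
3-1-4-0: 29 + 21 + 5 = 55
3-1-0: 29 + 21 = 50
3-2-1-0: 20 + 7 + 21 = 48
Best route has total 48.

48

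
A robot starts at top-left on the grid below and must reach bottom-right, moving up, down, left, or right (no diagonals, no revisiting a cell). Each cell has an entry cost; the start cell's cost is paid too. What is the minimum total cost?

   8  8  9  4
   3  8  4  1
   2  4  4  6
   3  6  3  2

26

Path (0,0) (1,0) (2,0) (2,1) (2,2) (3,2) (3,3): 8 + 3 + 2 + 4 + 4 + 3 + 2 = 26.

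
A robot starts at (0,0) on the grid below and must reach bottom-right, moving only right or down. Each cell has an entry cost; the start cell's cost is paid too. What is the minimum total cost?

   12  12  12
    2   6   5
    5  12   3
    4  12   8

36

Cheapest: r0c0 r1c0 r1c1 r1c2 r2c2 r3c2
  12 + 2 + 6 + 5 + 3 + 8 = 36
For comparison, the top-then-right route costs 52.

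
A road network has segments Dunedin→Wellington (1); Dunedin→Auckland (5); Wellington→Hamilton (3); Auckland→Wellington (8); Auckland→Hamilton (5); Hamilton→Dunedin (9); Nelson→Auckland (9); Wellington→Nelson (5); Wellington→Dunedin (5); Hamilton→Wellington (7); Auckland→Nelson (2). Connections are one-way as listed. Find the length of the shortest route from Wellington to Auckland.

10

Routes from Wellington to Auckland:
Wellington→Hamilton→Dunedin→Auckland: 3 + 9 + 5 = 17
Wellington→Dunedin→Auckland: 5 + 5 = 10
Wellington→Nelson→Auckland: 5 + 9 = 14
Shortest: 10 km.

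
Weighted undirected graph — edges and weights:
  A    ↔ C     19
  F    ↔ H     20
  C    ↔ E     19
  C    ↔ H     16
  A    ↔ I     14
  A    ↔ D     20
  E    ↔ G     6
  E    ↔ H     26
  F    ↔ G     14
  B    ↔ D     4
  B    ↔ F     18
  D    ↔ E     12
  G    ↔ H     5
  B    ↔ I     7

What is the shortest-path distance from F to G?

14

Some routes from F to G:
F -> H -> G: 20 + 5 = 25
F -> G: 14
F -> B -> D -> E -> G: 18 + 4 + 12 + 6 = 40
Shortest: 14.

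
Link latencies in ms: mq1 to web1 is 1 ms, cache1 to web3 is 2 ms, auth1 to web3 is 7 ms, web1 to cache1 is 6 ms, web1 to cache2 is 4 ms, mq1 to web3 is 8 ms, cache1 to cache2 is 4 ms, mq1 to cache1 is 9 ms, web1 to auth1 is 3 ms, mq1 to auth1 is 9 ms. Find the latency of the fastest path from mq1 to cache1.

7

A few of the mq1→cache1 routes:
mq1-web1-cache1: 1 + 6 = 7
mq1-cache1: 9
mq1-web1-cache2-cache1: 1 + 4 + 4 = 9
The minimum is 7 ms.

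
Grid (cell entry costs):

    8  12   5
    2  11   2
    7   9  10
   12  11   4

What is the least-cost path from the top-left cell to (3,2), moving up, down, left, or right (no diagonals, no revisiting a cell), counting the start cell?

One optimal route is [0,0] -> [1,0] -> [1,1] -> [1,2] -> [2,2] -> [3,2].
Its cost is 8 + 2 + 11 + 2 + 10 + 4 = 37.

37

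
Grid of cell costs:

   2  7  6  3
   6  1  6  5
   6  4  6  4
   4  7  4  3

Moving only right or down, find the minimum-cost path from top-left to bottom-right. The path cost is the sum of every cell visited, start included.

Take (0,0) -> (1,0) -> (1,1) -> (2,1) -> (2,2) -> (2,3) -> (3,3) for a total of 2 + 6 + 1 + 4 + 6 + 4 + 3 = 26.

26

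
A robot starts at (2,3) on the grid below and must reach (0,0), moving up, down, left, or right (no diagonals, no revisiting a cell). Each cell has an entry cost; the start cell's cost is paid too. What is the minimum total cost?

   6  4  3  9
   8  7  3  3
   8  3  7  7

26

Take [2,3] [1,3] [1,2] [0,2] [0,1] [0,0] for a total of 7 + 3 + 3 + 3 + 4 + 6 = 26.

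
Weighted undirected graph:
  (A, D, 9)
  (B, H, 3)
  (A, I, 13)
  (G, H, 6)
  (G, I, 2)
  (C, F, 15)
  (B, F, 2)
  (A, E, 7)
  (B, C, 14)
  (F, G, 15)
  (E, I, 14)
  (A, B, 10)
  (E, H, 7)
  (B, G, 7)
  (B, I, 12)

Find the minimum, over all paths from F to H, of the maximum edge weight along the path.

A few of the F→H routes:
F - B - A - E - H: max(2, 10, 7, 7) = 10
F - B - G - H: max(2, 7, 6) = 7
F - B - H: max(2, 3) = 3
Smallest bottleneck: 3.

3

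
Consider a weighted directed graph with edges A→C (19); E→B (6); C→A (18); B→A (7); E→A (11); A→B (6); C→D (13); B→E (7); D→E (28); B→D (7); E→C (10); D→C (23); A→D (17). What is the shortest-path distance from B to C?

17

Checking several routes:
B → A → C: 7 + 19 = 26
B → D → E → C: 7 + 28 + 10 = 45
B → D → C: 7 + 23 = 30
B → E → C: 7 + 10 = 17
B → E → A → C: 7 + 11 + 19 = 37
B → A → D → C: 7 + 17 + 23 = 47
Shortest: 17.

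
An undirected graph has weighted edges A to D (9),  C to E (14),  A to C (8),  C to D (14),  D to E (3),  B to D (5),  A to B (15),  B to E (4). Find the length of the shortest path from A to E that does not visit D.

Paths from A to E avoiding D:
A -> B -> E: 15 + 4 = 19
A -> C -> E: 8 + 14 = 22
Best route has total 19.

19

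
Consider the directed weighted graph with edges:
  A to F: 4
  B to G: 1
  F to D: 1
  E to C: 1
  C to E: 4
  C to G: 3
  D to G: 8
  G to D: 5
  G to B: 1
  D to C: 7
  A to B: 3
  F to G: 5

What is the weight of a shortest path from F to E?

12

Candidate routes:
F-D-C-E: 1 + 7 + 4 = 12
F-G-D-C-E: 5 + 5 + 7 + 4 = 21
Shortest: 12.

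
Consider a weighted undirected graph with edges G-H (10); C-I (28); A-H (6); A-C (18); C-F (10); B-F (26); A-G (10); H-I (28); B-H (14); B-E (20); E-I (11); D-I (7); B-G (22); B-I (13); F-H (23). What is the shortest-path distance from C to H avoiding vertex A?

A few of the C→H routes:
C→F→B→H: 10 + 26 + 14 = 50
C→I→B→H: 28 + 13 + 14 = 55
C→F→H: 10 + 23 = 33
Shortest: 33.

33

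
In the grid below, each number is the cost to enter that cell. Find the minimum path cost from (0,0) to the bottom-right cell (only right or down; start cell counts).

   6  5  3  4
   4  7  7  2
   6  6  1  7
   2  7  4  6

32

Cheapest: (0,0) -> (0,1) -> (0,2) -> (1,2) -> (2,2) -> (3,2) -> (3,3)
  6 + 5 + 3 + 7 + 1 + 4 + 6 = 32
(Top row then right column would cost 33.)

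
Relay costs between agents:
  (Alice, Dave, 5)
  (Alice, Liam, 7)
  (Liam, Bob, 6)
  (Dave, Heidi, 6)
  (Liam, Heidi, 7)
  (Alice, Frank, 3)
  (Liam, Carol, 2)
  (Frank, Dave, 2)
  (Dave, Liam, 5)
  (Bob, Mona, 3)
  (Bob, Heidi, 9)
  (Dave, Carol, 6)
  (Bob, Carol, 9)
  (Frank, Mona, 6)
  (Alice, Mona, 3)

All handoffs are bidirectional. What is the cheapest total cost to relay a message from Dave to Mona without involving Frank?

8

A few of the Dave→Mona routes:
Dave - Liam - Alice - Mona: 5 + 7 + 3 = 15
Dave - Liam - Bob - Mona: 5 + 6 + 3 = 14
Dave - Alice - Mona: 5 + 3 = 8
Shortest: 8.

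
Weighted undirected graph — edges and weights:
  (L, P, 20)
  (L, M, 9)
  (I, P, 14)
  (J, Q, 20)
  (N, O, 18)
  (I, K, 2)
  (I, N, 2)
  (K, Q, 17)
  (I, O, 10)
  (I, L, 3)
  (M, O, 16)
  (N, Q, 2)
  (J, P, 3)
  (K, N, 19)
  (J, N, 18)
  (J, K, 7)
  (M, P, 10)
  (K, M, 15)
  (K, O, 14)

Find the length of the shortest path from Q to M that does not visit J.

Comparing a few candidate routes:
Q-K-I-L-M: 17 + 2 + 3 + 9 = 31
Q-N-I-P-M: 2 + 2 + 14 + 10 = 28
Q-N-I-K-M: 2 + 2 + 2 + 15 = 21
Q-N-I-L-M: 2 + 2 + 3 + 9 = 16
Q-N-I-O-M: 2 + 2 + 10 + 16 = 30
The minimum is 16.

16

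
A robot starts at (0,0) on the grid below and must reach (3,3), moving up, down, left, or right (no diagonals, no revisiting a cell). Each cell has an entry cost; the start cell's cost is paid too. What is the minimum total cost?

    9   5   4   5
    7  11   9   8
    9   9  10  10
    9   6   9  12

53

One optimal route is (0,0) -> (0,1) -> (0,2) -> (0,3) -> (1,3) -> (2,3) -> (3,3).
Its cost is 9 + 5 + 4 + 5 + 8 + 10 + 12 = 53.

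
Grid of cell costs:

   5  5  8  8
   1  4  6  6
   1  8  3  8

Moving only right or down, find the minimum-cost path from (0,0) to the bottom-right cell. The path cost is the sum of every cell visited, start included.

26

One optimal route is [0,0] → [1,0] → [2,0] → [2,1] → [2,2] → [2,3].
Its cost is 5 + 1 + 1 + 8 + 3 + 8 = 26.
(Top row then right column would cost 40.)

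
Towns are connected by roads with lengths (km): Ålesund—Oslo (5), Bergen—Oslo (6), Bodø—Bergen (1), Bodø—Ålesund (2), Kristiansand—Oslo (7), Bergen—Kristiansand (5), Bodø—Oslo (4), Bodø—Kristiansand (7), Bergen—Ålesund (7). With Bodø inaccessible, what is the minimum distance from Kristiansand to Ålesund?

Candidate routes:
Kristiansand → Oslo → Ålesund: 7 + 5 = 12
Kristiansand → Oslo → Bergen → Ålesund: 7 + 6 + 7 = 20
Kristiansand → Bergen → Oslo → Ålesund: 5 + 6 + 5 = 16
Kristiansand → Bergen → Ålesund: 5 + 7 = 12
Best route has total 12 km.

12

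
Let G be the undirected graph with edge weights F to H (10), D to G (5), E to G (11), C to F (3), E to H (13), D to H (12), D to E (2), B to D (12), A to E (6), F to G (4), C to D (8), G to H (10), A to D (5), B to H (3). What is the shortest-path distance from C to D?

8

Checking several routes:
C - F - H - B - D: 3 + 10 + 3 + 12 = 28
C - F - G - D: 3 + 4 + 5 = 12
C - F - H - D: 3 + 10 + 12 = 25
C - D: 8
C - F - G - E - D: 3 + 4 + 11 + 2 = 20
Best route has total 8.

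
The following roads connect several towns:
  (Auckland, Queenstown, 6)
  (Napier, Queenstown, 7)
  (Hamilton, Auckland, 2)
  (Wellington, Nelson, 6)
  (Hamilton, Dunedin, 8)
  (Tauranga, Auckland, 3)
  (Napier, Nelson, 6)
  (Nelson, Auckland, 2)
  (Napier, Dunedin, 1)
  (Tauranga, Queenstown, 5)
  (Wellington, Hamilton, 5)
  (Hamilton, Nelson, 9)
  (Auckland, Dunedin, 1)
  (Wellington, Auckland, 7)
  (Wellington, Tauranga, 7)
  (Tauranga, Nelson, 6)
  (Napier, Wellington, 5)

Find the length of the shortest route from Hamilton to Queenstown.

Comparing a few candidate routes:
Hamilton→Auckland→Queenstown: 2 + 6 = 8
Hamilton→Auckland→Tauranga→Queenstown: 2 + 3 + 5 = 10
Hamilton→Auckland→Nelson→Tauranga→Queenstown: 2 + 2 + 6 + 5 = 15
Hamilton→Dunedin→Auckland→Queenstown: 8 + 1 + 6 = 15
Hamilton→Auckland→Dunedin→Napier→Queenstown: 2 + 1 + 1 + 7 = 11
The minimum is 8.

8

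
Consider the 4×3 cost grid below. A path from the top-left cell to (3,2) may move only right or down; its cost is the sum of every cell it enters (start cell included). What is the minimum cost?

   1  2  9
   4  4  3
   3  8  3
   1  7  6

19

One optimal route is [0,0] [0,1] [1,1] [1,2] [2,2] [3,2].
Its cost is 1 + 2 + 4 + 3 + 3 + 6 = 19.
(Top row then right column would cost 24.)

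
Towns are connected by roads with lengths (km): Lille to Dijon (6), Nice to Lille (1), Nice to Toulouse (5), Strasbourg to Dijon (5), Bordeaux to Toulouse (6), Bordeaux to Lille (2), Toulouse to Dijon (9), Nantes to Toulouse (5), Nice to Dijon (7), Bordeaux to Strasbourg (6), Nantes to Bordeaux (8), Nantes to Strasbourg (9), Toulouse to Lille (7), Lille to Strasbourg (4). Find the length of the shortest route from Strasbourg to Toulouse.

Checking several routes:
Strasbourg-Lille-Bordeaux-Toulouse: 4 + 2 + 6 = 12
Strasbourg-Lille-Toulouse: 4 + 7 = 11
Strasbourg-Lille-Nice-Toulouse: 4 + 1 + 5 = 10
Best route has total 10 km.

10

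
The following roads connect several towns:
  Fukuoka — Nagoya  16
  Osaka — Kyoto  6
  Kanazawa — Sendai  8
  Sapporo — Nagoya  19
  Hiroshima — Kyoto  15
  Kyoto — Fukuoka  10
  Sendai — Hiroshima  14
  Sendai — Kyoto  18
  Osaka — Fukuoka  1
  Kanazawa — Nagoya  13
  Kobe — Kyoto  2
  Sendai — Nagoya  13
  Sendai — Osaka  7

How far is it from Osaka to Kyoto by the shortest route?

Some routes from Osaka to Kyoto:
Osaka → Sendai → Hiroshima → Kyoto: 7 + 14 + 15 = 36
Osaka → Sendai → Nagoya → Fukuoka → Kyoto: 7 + 13 + 16 + 10 = 46
Osaka → Kyoto: 6
Osaka → Fukuoka → Kyoto: 1 + 10 = 11
Osaka → Sendai → Kyoto: 7 + 18 = 25
Best route has total 6.

6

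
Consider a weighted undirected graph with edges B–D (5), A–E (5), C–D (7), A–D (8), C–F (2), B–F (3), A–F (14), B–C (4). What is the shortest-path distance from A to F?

14

A few of the A→F routes:
A → D → C → F: 8 + 7 + 2 = 17
A → F: 14
A → D → B → F: 8 + 5 + 3 = 16
A → D → B → C → F: 8 + 5 + 4 + 2 = 19
The minimum is 14.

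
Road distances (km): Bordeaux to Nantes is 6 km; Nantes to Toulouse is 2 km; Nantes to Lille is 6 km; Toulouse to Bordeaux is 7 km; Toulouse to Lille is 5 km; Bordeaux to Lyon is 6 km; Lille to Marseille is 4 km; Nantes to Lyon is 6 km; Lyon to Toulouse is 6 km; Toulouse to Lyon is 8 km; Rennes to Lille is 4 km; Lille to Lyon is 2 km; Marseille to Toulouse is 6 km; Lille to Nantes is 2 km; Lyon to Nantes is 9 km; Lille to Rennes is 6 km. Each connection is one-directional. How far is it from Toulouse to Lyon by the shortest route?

Routes from Toulouse to Lyon:
Toulouse→Bordeaux→Nantes→Lille→Lyon: 7 + 6 + 6 + 2 = 21
Toulouse→Bordeaux→Lyon: 7 + 6 = 13
Toulouse→Lille→Nantes→Lyon: 5 + 2 + 6 = 13
Toulouse→Lille→Lyon: 5 + 2 = 7
Toulouse→Lyon: 8
Toulouse→Bordeaux→Nantes→Lyon: 7 + 6 + 6 = 19
Best route has total 7 km.

7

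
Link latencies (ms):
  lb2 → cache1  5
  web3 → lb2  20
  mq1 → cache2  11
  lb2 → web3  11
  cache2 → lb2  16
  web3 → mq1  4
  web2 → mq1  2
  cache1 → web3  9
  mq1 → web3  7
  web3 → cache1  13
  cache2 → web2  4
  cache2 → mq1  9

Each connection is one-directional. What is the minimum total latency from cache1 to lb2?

29

Routes from cache1 to lb2:
cache1 → web3 → mq1 → cache2 → lb2: 9 + 4 + 11 + 16 = 40
cache1 → web3 → lb2: 9 + 20 = 29
Shortest: 29 ms.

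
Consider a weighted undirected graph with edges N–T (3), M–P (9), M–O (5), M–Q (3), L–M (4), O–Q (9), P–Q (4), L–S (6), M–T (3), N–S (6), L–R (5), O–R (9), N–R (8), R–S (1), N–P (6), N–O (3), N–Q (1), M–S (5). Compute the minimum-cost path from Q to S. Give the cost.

7

Comparing a few candidate routes:
Q → N → S: 1 + 6 = 7
Q → M → S: 3 + 5 = 8
Q → N → T → M → S: 1 + 3 + 3 + 5 = 12
Q → N → R → S: 1 + 8 + 1 = 10
The minimum is 7.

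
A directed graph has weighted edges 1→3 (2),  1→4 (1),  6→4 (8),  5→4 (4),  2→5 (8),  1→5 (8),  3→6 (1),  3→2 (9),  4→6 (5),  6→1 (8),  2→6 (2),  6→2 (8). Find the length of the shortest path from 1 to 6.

A few of the 1→6 routes:
1-4-6: 1 + 5 = 6
1-3-6: 2 + 1 = 3
1-3-2-6: 2 + 9 + 2 = 13
The minimum is 3.

3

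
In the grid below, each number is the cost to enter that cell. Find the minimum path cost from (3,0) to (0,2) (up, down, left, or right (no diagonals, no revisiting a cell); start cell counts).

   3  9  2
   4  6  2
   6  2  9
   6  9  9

One optimal route is r3c0 → r2c0 → r2c1 → r1c1 → r1c2 → r0c2.
Its cost is 6 + 6 + 2 + 6 + 2 + 2 = 24.

24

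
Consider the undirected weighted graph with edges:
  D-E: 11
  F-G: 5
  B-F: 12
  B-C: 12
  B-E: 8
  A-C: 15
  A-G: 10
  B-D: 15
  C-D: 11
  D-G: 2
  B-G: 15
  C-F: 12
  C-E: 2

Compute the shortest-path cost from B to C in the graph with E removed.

Comparing a few candidate routes:
B -> C: 12
B -> F -> C: 12 + 12 = 24
B -> D -> C: 15 + 11 = 26
The minimum is 12.

12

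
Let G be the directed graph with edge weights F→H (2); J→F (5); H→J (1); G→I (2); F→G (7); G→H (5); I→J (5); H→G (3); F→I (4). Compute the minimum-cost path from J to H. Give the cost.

7

Paths from J to H:
J -> F -> G -> H: 5 + 7 + 5 = 17
J -> F -> H: 5 + 2 = 7
Best route has total 7.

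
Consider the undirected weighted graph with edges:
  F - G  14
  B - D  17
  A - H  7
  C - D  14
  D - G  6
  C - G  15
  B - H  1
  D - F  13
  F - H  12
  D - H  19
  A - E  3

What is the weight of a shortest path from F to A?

Checking several routes:
F - G - D - H - A: 14 + 6 + 19 + 7 = 46
F - H - A: 12 + 7 = 19
F - G - D - B - H - A: 14 + 6 + 17 + 1 + 7 = 45
F - D - B - H - A: 13 + 17 + 1 + 7 = 38
F - D - H - A: 13 + 19 + 7 = 39
The minimum is 19.

19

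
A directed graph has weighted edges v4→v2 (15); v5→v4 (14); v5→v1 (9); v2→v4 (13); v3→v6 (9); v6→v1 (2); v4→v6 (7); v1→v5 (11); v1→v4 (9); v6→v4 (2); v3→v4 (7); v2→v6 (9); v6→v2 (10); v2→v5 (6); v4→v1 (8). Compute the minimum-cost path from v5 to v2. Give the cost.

29

Routes from v5 to v2:
v5 - v1 - v4 - v2: 9 + 9 + 15 = 33
v5 - v4 - v2: 14 + 15 = 29
v5 - v4 - v6 - v2: 14 + 7 + 10 = 31
v5 - v1 - v4 - v6 - v2: 9 + 9 + 7 + 10 = 35
The minimum is 29.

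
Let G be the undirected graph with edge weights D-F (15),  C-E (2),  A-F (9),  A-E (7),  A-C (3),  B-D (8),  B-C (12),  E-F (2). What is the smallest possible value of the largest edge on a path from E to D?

Some routes from E to D:
E-F-A-C-B-D: max(2, 9, 3, 12, 8) = 12
E-C-B-D: max(2, 12, 8) = 12
E-A-C-B-D: max(7, 3, 12, 8) = 12
Best route has worst link 12.

12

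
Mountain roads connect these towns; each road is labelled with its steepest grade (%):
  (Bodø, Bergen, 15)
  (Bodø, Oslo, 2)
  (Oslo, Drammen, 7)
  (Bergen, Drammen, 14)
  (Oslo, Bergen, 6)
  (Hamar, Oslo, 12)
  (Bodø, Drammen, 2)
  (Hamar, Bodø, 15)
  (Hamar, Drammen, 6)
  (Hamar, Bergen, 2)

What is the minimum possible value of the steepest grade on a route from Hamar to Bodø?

A few of the Hamar→Bodø routes:
Hamar - Drammen - Oslo - Bodø: max(6, 7, 2) = 7
Hamar - Drammen - Bodø: max(6, 2) = 6
Hamar - Bergen - Oslo - Bodø: max(2, 6, 2) = 6
The minimum achievable maximum is 6%.

6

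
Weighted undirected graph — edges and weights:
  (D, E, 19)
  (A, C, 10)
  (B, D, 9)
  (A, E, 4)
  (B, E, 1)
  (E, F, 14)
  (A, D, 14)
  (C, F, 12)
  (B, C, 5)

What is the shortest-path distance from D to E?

10

Comparing a few candidate routes:
D → E: 19
D → B → E: 9 + 1 = 10
D → A → E: 14 + 4 = 18
Shortest: 10.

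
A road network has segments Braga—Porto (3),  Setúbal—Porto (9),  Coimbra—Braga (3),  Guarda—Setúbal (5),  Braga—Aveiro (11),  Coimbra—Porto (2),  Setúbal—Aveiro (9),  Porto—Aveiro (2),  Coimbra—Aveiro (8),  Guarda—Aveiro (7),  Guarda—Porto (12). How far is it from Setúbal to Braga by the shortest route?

12

A few of the Setúbal→Braga routes:
Setúbal-Aveiro-Porto-Braga: 9 + 2 + 3 = 14
Setúbal-Aveiro-Porto-Coimbra-Braga: 9 + 2 + 2 + 3 = 16
Setúbal-Porto-Coimbra-Braga: 9 + 2 + 3 = 14
Setúbal-Porto-Braga: 9 + 3 = 12
Setúbal-Guarda-Aveiro-Porto-Braga: 5 + 7 + 2 + 3 = 17
Shortest: 12.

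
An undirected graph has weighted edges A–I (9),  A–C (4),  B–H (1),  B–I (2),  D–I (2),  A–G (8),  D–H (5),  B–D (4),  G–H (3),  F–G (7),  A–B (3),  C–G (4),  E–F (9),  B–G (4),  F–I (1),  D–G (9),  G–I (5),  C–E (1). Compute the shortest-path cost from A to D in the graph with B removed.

11

Some routes from A to D avoiding B:
A→G→H→D: 8 + 3 + 5 = 16
A→G→I→D: 8 + 5 + 2 = 15
A→I→D: 9 + 2 = 11
A→C→G→I→D: 4 + 4 + 5 + 2 = 15
Best route has total 11.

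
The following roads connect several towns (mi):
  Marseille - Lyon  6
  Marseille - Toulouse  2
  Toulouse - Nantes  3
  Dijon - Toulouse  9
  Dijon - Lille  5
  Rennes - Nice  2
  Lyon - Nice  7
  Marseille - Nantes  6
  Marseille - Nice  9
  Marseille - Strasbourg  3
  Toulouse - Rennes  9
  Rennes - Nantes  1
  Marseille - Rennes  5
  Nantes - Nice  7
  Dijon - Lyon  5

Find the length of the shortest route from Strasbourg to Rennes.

A few of the Strasbourg→Rennes routes:
Strasbourg - Marseille - Rennes: 3 + 5 = 8
Strasbourg - Marseille - Toulouse - Nantes - Nice - Rennes: 3 + 2 + 3 + 7 + 2 = 17
Strasbourg - Marseille - Nantes - Rennes: 3 + 6 + 1 = 10
Strasbourg - Marseille - Nice - Rennes: 3 + 9 + 2 = 14
Strasbourg - Marseille - Toulouse - Rennes: 3 + 2 + 9 = 14
Strasbourg - Marseille - Toulouse - Nantes - Rennes: 3 + 2 + 3 + 1 = 9
Shortest: 8 mi.

8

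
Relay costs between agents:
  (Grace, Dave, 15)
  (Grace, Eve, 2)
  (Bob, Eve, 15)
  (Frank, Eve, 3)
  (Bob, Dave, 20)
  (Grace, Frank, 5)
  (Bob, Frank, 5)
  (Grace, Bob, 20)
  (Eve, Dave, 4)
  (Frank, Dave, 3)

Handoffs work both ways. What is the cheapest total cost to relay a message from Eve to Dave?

Checking several routes:
Eve→Frank→Dave: 3 + 3 = 6
Eve→Dave: 4
Eve→Grace→Frank→Dave: 2 + 5 + 3 = 10
Best route has total 4.

4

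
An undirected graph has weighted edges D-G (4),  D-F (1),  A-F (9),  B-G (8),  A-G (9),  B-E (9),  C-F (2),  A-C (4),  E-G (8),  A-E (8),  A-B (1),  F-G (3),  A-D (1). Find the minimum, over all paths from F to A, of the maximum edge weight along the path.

1

Some routes from F to A:
F - C - A: max(2, 4) = 4
F - D - A: max(1, 1) = 1
F - G - D - A: max(3, 4, 1) = 4
F - G - B - A: max(3, 8, 1) = 8
Best route has worst link 1.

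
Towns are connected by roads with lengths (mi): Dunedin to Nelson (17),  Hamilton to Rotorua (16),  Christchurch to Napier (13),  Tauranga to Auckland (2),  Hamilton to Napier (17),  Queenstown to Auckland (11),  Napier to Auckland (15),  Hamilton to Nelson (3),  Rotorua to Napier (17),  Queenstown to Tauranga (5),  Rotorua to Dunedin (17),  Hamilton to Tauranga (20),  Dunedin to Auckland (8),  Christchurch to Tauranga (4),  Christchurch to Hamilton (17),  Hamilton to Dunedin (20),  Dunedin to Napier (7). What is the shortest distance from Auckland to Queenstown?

A few of the Auckland→Queenstown routes:
Auckland -> Queenstown: 11
Auckland -> Dunedin -> Napier -> Christchurch -> Tauranga -> Queenstown: 8 + 7 + 13 + 4 + 5 = 37
Auckland -> Napier -> Christchurch -> Tauranga -> Queenstown: 15 + 13 + 4 + 5 = 37
Auckland -> Tauranga -> Queenstown: 2 + 5 = 7
Best route has total 7 mi.

7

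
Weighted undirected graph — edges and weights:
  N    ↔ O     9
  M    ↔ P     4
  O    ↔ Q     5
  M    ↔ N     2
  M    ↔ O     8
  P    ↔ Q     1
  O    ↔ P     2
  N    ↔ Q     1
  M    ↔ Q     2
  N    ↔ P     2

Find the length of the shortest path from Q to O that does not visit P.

5

Paths from Q to O avoiding P:
Q→N→M→O: 1 + 2 + 8 = 11
Q→N→O: 1 + 9 = 10
Q→O: 5
Q→M→N→O: 2 + 2 + 9 = 13
Q→M→O: 2 + 8 = 10
Shortest: 5.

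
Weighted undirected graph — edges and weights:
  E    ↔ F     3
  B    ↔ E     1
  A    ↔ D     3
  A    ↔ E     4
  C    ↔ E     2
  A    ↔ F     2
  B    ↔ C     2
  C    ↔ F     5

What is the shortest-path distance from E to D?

7

Routes from E to D:
E → C → F → A → D: 2 + 5 + 2 + 3 = 12
E → A → D: 4 + 3 = 7
E → F → A → D: 3 + 2 + 3 = 8
E → B → C → F → A → D: 1 + 2 + 5 + 2 + 3 = 13
The minimum is 7.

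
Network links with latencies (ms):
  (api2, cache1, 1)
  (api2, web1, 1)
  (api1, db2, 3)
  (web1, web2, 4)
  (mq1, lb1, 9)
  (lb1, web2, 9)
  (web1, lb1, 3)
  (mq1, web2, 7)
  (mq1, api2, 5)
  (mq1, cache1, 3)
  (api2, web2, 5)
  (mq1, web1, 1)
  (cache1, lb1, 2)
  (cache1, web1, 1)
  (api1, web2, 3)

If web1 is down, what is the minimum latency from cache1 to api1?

9

A few of the cache1→api1 routes:
cache1 → mq1 → api2 → web2 → api1: 3 + 5 + 5 + 3 = 16
cache1 → api2 → mq1 → web2 → api1: 1 + 5 + 7 + 3 = 16
cache1 → api2 → web2 → api1: 1 + 5 + 3 = 9
cache1 → lb1 → web2 → api1: 2 + 9 + 3 = 14
cache1 → mq1 → web2 → api1: 3 + 7 + 3 = 13
Best route has total 9 ms.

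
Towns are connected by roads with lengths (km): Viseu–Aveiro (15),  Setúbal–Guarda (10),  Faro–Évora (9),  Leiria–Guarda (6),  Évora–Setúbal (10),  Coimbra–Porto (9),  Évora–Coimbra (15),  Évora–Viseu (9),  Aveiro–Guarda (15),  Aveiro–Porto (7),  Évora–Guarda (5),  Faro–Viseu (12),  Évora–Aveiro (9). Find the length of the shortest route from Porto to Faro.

25

A few of the Porto→Faro routes:
Porto -> Aveiro -> Évora -> Faro: 7 + 9 + 9 = 25
Porto -> Aveiro -> Guarda -> Évora -> Faro: 7 + 15 + 5 + 9 = 36
Porto -> Aveiro -> Viseu -> Faro: 7 + 15 + 12 = 34
Porto -> Aveiro -> Viseu -> Évora -> Faro: 7 + 15 + 9 + 9 = 40
Porto -> Coimbra -> Évora -> Faro: 9 + 15 + 9 = 33
Porto -> Aveiro -> Évora -> Viseu -> Faro: 7 + 9 + 9 + 12 = 37
Best route has total 25 km.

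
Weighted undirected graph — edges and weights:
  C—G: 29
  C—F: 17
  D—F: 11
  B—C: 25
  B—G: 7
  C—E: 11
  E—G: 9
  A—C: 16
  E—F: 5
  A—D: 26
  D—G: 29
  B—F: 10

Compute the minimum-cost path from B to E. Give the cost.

15

Comparing a few candidate routes:
B -> F -> E: 10 + 5 = 15
B -> G -> E: 7 + 9 = 16
B -> C -> E: 25 + 11 = 36
The minimum is 15.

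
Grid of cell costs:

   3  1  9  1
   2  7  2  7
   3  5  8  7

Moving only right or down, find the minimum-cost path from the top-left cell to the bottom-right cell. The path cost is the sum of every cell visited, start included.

27

Cheapest: r0c0 -> r0c1 -> r1c1 -> r1c2 -> r1c3 -> r2c3
  3 + 1 + 7 + 2 + 7 + 7 = 27
(Top row then right column would cost 28.)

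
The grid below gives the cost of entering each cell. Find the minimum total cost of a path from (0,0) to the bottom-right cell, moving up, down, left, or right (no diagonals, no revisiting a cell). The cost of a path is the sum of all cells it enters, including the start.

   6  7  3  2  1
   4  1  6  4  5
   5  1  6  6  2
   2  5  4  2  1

Cheapest: (0,0) → (1,0) → (1,1) → (2,1) → (3,1) → (3,2) → (3,3) → (3,4)
  6 + 4 + 1 + 1 + 5 + 4 + 2 + 1 = 24

24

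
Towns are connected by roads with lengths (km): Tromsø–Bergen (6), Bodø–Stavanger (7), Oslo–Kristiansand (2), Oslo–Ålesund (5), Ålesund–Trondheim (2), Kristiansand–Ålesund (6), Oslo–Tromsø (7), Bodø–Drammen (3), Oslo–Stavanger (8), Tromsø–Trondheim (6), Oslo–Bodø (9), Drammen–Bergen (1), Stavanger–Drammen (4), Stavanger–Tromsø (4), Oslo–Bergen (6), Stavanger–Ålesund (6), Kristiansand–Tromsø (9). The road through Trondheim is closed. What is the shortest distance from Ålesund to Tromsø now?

Comparing a few candidate routes:
Ålesund → Kristiansand → Tromsø: 6 + 9 = 15
Ålesund → Stavanger → Tromsø: 6 + 4 = 10
Ålesund → Kristiansand → Oslo → Tromsø: 6 + 2 + 7 = 15
Ålesund → Oslo → Tromsø: 5 + 7 = 12
Ålesund → Oslo → Kristiansand → Tromsø: 5 + 2 + 9 = 16
Best route has total 10 km.

10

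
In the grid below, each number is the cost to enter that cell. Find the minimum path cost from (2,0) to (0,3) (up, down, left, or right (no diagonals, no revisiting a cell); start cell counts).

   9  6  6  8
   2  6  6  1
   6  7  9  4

29

Path r2c0 r1c0 r1c1 r1c2 r1c3 r0c3: 6 + 2 + 6 + 6 + 1 + 8 = 29.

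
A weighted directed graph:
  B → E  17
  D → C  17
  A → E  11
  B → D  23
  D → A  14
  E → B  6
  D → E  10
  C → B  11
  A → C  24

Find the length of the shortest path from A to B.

Routes from A to B:
A-C-B: 24 + 11 = 35
A-E-B: 11 + 6 = 17
Best route has total 17.

17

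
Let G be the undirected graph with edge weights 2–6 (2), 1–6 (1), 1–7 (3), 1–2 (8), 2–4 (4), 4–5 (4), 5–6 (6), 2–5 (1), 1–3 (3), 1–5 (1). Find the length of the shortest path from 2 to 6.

2

Checking several routes:
2 -> 5 -> 1 -> 6: 1 + 1 + 1 = 3
2 -> 4 -> 5 -> 1 -> 6: 4 + 4 + 1 + 1 = 10
2 -> 6: 2
2 -> 5 -> 6: 1 + 6 = 7
2 -> 1 -> 6: 8 + 1 = 9
2 -> 4 -> 5 -> 6: 4 + 4 + 6 = 14
Best route has total 2.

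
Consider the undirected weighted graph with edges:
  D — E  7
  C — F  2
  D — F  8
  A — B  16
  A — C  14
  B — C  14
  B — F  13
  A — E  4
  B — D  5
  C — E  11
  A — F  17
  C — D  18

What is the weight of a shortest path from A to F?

16

A few of the A→F routes:
A → F: 17
A → E → D → F: 4 + 7 + 8 = 19
A → C → F: 14 + 2 = 16
A → E → D → B → F: 4 + 7 + 5 + 13 = 29
A → E → C → F: 4 + 11 + 2 = 17
Shortest: 16.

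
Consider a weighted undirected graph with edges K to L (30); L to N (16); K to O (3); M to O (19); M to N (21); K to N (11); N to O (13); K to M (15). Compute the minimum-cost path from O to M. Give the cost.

18

Some routes from O to M:
O - K - M: 3 + 15 = 18
O - N - M: 13 + 21 = 34
O - M: 19
Shortest: 18.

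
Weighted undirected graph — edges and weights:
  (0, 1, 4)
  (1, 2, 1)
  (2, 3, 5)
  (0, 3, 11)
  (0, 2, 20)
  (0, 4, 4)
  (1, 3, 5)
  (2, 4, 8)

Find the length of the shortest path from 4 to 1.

8

Some routes from 4 to 1:
4 - 2 - 3 - 1: 8 + 5 + 5 = 18
4 - 0 - 1: 4 + 4 = 8
4 - 0 - 3 - 1: 4 + 11 + 5 = 20
4 - 2 - 1: 8 + 1 = 9
The minimum is 8.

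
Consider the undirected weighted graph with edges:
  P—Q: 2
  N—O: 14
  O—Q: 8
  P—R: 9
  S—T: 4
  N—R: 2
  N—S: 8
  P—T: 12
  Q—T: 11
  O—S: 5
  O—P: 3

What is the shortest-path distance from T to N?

Comparing a few candidate routes:
T → S → O → P → R → N: 4 + 5 + 3 + 9 + 2 = 23
T → S → N: 4 + 8 = 12
T → S → O → N: 4 + 5 + 14 = 23
T → P → R → N: 12 + 9 + 2 = 23
T → Q → P → R → N: 11 + 2 + 9 + 2 = 24
Best route has total 12.

12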